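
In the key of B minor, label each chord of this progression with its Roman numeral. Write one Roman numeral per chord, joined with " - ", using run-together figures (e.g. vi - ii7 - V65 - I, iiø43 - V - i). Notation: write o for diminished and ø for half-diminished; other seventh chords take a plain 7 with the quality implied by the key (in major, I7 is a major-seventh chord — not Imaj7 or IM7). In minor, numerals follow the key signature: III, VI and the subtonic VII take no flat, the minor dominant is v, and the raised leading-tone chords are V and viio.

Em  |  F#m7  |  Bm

iv - v7 - i

Em: minor triad on E = scale degree 4 → iv.
F#m7: minor seventh chord on F# = scale degree 5 → v7.
Bm: minor triad on B = scale degree 1 → i.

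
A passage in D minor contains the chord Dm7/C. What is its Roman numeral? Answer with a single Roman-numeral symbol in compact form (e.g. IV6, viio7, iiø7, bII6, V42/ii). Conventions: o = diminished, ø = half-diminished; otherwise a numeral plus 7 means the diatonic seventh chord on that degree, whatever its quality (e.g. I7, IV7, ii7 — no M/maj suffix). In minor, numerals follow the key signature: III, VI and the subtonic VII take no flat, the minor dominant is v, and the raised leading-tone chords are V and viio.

Stacked in thirds the chord is D-F-A-C: a minor seventh chord on D.
In D minor, D is the tonic; the diatonic minor seventh chord there is i7.
With C in the bass the chord is in third inversion, so the figured bass is 42.

i42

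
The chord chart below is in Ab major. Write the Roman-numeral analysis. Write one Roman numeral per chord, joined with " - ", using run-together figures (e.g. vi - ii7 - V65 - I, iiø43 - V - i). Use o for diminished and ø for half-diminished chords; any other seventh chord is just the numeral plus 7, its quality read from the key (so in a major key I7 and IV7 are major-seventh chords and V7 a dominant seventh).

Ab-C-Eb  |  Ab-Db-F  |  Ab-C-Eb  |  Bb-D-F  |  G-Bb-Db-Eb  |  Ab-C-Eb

I - IV64 - I - V/V - V65 - I

Ab-C-Eb has root Ab, degree 1 in Ab major, so I.
Ab-Db-F: root Db is the subdominant; major triad there is IV64.
Ab-C-Eb: major triad on Ab = scale degree 1 → I.
Bb-D-F: a major triad on Bb, the applied dominant of V → V/V.
G-Bb-Db-Eb has root Eb, degree 5 in Ab major, so V65.
Ab-C-Eb: major triad on Ab = scale degree 1 → I.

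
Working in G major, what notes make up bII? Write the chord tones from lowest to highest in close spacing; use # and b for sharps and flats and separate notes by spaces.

Scale degree 2 in G major is A; lowering it a half step gives Ab. bII is the Neapolitan chord — a major triad on the lowered second degree.
So the chord is Ab-C-Eb.

Ab C Eb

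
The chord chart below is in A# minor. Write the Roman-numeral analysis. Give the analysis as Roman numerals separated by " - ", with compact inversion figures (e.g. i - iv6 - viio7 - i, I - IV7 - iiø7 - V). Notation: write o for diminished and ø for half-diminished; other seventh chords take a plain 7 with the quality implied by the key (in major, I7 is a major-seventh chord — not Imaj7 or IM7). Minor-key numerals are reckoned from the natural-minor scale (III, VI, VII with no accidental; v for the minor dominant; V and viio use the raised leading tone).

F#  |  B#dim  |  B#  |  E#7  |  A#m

VI - iio - V/V - V7 - i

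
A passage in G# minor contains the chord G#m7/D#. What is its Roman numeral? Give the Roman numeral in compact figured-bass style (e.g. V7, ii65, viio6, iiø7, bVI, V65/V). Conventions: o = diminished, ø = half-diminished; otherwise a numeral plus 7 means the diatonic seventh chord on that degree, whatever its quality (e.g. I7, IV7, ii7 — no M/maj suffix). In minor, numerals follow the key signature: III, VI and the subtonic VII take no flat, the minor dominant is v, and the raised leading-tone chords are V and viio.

i43

Stacked in thirds the chord is G#-B-D#-F#: a minor seventh chord on G#.
G# is scale degree 1 in G# minor, and a minor seventh chord on that degree is written i7.
With D# in the bass the chord is in second inversion, so the figured bass is 43.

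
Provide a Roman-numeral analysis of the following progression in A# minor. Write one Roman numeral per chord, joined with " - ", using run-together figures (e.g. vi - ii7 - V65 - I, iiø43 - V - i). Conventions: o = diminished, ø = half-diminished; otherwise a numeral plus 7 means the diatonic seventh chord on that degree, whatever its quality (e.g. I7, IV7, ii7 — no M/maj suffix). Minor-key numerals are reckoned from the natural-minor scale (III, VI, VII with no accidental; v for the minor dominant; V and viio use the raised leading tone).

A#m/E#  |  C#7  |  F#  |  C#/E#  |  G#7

A#m/E#: minor triad on A# = scale degree 1 → i64.
C#7: chromatic; C# is V of VI, so V7/VI.
F# has root F#, degree 6 in A# minor, so VI.
C#/E#: root C# is the mediant; major triad there is III6.
G#7 has root G#, degree 7 in A# minor, so VII7.

i64 - V7/VI - VI - III6 - VII7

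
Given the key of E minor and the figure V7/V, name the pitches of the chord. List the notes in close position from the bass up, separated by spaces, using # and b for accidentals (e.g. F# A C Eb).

F# A# C# E

V7/V is a secondary dominant — the dominant seventh of V. V in E minor is B, so the applied chord's root is F#, a perfect fifth above.
Building a dominant seventh chord on F# gives F#-A#-C#-E.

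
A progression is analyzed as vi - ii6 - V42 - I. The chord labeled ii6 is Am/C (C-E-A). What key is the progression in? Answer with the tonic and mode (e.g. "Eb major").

ii6 is given as C-E-A — a minor triad with root A.
If A is scale degree 2 and the mode makes that degree carry a minor triad, the tonic is G and the mode is major.

G major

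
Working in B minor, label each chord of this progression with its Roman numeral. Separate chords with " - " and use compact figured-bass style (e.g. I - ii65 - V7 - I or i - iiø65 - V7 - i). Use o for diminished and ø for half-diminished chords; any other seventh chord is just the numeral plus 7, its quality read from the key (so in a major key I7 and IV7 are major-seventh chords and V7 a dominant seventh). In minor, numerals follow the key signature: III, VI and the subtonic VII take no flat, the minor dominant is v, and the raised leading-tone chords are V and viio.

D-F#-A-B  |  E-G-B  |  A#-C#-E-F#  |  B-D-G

i65 - iv - V65 - VI6

D-F#-A-B has root B, degree 1 in B minor, so i65.
E-G-B has root E, degree 4 in B minor, so iv.
A#-C#-E-F#: dominant seventh chord on F# = scale degree 5 → V65.
B-D-G has root G, degree 6 in B minor, so VI6.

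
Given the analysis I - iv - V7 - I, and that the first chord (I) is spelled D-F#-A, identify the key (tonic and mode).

The chord D is a major triad rooted on D; its label is I.
If D is scale degree 1 and the mode makes that degree carry a major triad, the tonic is D and the mode is major.

D major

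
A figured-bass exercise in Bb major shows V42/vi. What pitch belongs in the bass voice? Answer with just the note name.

C

The applied chord V42/vi is rooted on D: D-F#-A-C.
The figure 42 means third inversion — the seventh is in the bass.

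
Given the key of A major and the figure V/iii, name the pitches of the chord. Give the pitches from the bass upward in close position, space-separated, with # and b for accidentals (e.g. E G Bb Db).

G# B# D#

V/iii is a secondary dominant — the dominant triad of iii. iii in A major is C#, so the applied chord's root is G#, a perfect fifth above.
Building a major triad on G# gives G#-B#-D#.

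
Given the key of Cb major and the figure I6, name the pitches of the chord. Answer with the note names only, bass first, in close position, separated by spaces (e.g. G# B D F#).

Eb Gb Cb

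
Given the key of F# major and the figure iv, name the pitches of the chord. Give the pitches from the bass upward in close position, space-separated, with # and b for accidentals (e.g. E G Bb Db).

Scale degree 4 in F# major is B; here the chord built on it is altered to a minor triad. iv is the minor subdominant, borrowed from the parallel minor.
So the chord is B-D-F#, a minor triad.

B D F#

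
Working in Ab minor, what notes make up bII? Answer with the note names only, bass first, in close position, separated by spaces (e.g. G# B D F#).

Bbb Db Fb

Scale degree 2 in Ab minor is Bb; lowering it a half step gives Bbb. bII is the Neapolitan chord — a major triad on the lowered second degree.
So the chord is Bbb-Db-Fb.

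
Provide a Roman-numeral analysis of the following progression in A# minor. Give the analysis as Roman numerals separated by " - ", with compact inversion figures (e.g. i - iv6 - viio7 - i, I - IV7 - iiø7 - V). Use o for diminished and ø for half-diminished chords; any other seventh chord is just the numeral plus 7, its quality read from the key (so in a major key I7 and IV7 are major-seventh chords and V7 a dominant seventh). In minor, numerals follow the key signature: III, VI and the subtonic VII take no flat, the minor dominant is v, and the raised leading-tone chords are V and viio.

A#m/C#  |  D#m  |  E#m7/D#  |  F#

A#m/C# has root A#, degree 1 in A# minor, so i6.
D#m: root D# is the subdominant; minor triad there is iv.
E#m7/D# has root E#, degree 5 in A# minor, so v42.
F# has root F#, degree 6 in A# minor, so VI.

i6 - iv - v42 - VI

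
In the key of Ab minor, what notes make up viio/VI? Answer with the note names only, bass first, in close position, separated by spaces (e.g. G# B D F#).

Eb Gb Bbb

viio/VI is a secondary leading-tone chord. The target VI is Fb in Ab minor; the applied chord is rooted a semitone below, on Eb.
Building a diminished triad on Eb gives Eb-Gb-Bbb.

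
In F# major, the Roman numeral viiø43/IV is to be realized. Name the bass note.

E

The applied chord viiø43/IV is rooted on A#: A#-C#-E-G#.
The figure 43 means second inversion — the fifth is in the bass.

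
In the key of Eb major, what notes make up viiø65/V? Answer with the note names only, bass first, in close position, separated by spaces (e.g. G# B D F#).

C Eb G A

The slash marks an applied leading-tone chord: viio of V. In Eb major, V is Bb, so the leading tone to it is A, a half step below.
Building a half-diminished seventh chord on A gives A-C-Eb-G.
The figured bass 65 indicates first inversion, placing the third (C) in the bass: C-Eb-G-A.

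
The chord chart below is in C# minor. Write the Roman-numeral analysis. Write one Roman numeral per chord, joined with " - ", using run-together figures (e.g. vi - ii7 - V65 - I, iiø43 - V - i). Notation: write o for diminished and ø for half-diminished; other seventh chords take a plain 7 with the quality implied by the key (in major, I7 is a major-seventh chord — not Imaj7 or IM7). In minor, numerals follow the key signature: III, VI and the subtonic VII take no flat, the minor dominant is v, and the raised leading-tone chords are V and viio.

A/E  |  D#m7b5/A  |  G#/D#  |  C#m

VI64 - iiø43 - V64 - i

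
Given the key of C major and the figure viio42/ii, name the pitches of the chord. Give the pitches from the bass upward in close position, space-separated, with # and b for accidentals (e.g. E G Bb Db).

Bb C# E G

The slash marks an applied leading-tone chord: viio of ii. In C major, ii is D, so the leading tone to it is C#, a half step below.
Building a fully diminished seventh chord on C# gives C#-E-G-Bb.
The figured bass 42 indicates third inversion, placing the seventh (Bb) in the bass: Bb-C#-E-G.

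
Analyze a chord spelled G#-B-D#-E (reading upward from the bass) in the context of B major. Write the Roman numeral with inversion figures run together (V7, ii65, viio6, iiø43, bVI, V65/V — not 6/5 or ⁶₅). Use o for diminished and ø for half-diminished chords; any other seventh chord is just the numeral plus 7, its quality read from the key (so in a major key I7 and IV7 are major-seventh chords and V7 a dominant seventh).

The pitches E-G#-B-D# form a major seventh chord rooted on E.
In B major, E is the subdominant; the diatonic major seventh chord there is IV7.
With G# in the bass the chord is in first inversion, so the figured bass is 65.

IV65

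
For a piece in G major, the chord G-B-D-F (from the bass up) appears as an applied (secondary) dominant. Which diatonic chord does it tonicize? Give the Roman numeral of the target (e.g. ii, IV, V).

IV

The chord is a dominant seventh chord on G.
A dominant resolves down a perfect fifth: G → C. In G major, C is scale degree 4, i.e. IV.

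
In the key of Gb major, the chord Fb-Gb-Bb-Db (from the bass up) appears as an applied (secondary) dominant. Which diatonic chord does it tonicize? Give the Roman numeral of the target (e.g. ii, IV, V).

IV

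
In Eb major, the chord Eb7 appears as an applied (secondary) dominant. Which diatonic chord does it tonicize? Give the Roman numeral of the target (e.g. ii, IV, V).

IV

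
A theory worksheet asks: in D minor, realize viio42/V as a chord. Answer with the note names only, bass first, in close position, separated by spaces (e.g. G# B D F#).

viio42/V is a secondary leading-tone chord. The target V is A in D minor; the applied chord is rooted a semitone below, on G#.
Building a fully diminished seventh chord on G# gives G#-B-D-F.
The figured bass 42 indicates third inversion, placing the seventh (F) in the bass: F-G#-B-D.

F G# B D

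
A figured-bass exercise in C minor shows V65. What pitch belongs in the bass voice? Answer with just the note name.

B

V in C minor has root G; the chord is G-B-D-F.
The figure 65 means first inversion — the third is in the bass.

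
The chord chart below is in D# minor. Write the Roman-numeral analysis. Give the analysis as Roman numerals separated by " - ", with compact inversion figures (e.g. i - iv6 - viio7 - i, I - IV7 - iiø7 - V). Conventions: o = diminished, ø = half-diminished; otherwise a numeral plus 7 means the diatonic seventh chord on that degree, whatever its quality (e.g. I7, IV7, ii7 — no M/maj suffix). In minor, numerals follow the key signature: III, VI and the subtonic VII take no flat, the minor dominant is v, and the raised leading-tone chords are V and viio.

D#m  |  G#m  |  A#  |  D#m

D#m: minor triad on D# = scale degree 1 → i.
G#m has root G#, degree 4 in D# minor, so iv.
A# has root A#, degree 5 in D# minor, so V.
D#m: root D# is the tonic; minor triad there is i.

i - iv - V - i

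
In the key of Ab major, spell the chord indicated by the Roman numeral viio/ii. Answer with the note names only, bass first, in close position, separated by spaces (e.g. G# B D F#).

A C Eb

The slash marks an applied leading-tone chord: viio of ii. In Ab major, ii is Bb, so the leading tone to it is A, a half step below.
Building a diminished triad on A gives A-C-Eb.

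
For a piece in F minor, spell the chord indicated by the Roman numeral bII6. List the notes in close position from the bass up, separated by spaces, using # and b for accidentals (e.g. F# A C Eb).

bII6 is the Neapolitan sixth — a major triad on the lowered second degree, here in its customary first inversion. In F minor that root is Gb.
So the chord is Gb-Bb-Db.
With the 6 figure the chord is in first inversion; from the bass Bb upward in close position it reads Bb-Db-Gb.

Bb Db Gb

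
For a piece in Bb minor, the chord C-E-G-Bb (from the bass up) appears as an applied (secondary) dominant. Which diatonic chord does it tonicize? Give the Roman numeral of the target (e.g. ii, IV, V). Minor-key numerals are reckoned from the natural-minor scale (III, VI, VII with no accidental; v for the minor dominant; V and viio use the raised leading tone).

The chord is a dominant seventh chord on C.
A dominant resolves down a perfect fifth: C → F. In Bb minor, F is scale degree 5, i.e. V.

V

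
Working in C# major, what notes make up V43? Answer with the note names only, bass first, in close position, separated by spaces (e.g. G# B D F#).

In C# major, scale degree 5 is G#, and the diatonic chord built there is a dominant seventh chord.
That chord is spelled G#-B#-D#-F#.
With the 43 figure the chord is in second inversion; from the bass D# upward in close position it reads D#-F#-G#-B#.

D# F# G# B#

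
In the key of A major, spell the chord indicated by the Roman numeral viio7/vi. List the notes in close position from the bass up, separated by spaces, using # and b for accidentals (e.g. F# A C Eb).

E# G# B D

The slash marks an applied leading-tone chord: viio of vi. In A major, vi is F#, so the leading tone to it is E#, a half step below.
Building a fully diminished seventh chord on E# gives E#-G#-B-D.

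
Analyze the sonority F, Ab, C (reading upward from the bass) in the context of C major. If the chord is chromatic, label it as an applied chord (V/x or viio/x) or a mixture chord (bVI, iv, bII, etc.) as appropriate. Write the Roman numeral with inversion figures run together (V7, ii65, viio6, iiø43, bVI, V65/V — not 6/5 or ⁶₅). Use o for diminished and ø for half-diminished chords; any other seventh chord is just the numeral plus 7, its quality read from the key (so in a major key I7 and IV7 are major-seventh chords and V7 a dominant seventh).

iv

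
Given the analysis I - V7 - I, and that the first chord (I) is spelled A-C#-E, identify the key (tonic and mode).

A major

The chord A is a major triad rooted on A; its label is I.
If A is scale degree 1 and the mode makes that degree carry a major triad, the tonic is A and the mode is major.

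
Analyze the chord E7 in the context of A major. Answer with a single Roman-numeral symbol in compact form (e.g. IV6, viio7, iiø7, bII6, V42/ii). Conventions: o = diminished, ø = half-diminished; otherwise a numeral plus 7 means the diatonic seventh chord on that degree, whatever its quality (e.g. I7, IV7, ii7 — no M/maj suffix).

Stacked in thirds the chord is E-G#-B-D: a dominant seventh chord on E.
In A major, E is the dominant; the diatonic dominant seventh chord there is V7.

V7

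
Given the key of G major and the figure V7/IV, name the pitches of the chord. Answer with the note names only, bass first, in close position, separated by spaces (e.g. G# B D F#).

G B D F

The slash means an applied dominant: we want the dominant of IV. In G major, IV is C major, and its dominant is built on G.
Building a dominant seventh chord on G gives G-B-D-F.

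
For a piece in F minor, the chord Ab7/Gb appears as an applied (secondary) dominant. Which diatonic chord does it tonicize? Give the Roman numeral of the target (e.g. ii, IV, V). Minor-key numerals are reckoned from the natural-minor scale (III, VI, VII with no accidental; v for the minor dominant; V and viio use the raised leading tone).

VI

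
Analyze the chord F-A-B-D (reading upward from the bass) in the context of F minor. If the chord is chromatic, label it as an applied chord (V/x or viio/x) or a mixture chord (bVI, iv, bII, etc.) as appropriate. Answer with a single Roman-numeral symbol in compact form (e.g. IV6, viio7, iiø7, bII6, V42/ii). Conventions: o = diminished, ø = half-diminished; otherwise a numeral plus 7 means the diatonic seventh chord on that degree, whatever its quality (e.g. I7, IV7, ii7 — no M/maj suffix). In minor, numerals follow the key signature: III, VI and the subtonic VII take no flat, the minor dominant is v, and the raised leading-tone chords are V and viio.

Stacked in thirds the chord is B-D-F-A: a half-diminished seventh chord on B.
B sits a half step below C (V in F minor); a diminished chord there is the applied leading-tone chord of V.
With F in the bass the chord is in second inversion, so the figured bass is 43.

viiø43/V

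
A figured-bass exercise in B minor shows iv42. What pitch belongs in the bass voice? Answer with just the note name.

iv in B minor has root E; the chord is E-G-B-D.
The figure 42 means third inversion — the seventh is in the bass.

D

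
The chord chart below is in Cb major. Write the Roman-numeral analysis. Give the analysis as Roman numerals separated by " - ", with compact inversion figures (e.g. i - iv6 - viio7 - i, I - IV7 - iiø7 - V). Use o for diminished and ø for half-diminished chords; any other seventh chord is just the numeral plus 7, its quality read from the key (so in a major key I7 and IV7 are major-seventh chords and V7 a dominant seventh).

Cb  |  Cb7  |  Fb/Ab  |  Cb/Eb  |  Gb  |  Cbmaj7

I - V7/IV - IV6 - I6 - V - I7

Cb has root Cb, degree 1 in Cb major, so I.
Cb7: a dominant seventh chord on Cb, the applied dominant of IV → V7/IV.
Fb/Ab: root Fb is the subdominant; major triad there is IV6.
Cb/Eb: major triad on Cb = scale degree 1 → I6.
Gb has root Gb, degree 5 in Cb major, so V.
Cbmaj7: root Cb is the tonic; major seventh chord there is I7.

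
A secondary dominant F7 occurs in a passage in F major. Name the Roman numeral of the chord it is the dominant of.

IV

The chord is a dominant seventh chord on F.
A dominant resolves down a perfect fifth: F → Bb. In F major, Bb is scale degree 4, i.e. IV.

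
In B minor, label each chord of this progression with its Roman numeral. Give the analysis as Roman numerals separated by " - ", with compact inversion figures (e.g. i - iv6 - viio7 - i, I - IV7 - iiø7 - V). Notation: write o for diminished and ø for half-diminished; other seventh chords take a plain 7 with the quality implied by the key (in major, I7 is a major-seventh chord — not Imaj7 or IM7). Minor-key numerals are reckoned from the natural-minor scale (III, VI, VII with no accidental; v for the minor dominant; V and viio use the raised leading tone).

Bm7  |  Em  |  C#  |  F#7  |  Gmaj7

i7 - iv - V/V - V7 - VI7

Bm7: minor seventh chord on B = scale degree 1 → i7.
Em has root E, degree 4 in B minor, so iv.
C#: chromatic; C# is V of V, so V/V.
F#7 has root F#, degree 5 in B minor, so V7.
Gmaj7: major seventh chord on G = scale degree 6 → VI7.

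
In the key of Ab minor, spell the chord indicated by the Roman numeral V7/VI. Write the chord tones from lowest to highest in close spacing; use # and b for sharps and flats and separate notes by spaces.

V7/VI is a secondary dominant — the dominant seventh of VI. VI in Ab minor is Fb, so the applied chord's root is Cb, a perfect fifth above.
Building a dominant seventh chord on Cb gives Cb-Eb-Gb-Bbb.

Cb Eb Gb Bbb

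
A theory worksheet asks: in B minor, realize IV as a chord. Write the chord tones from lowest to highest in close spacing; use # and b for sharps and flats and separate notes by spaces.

IV is the major subdominant, borrowed from the parallel major. In B minor that root is E.
So the chord is E-G#-B.

E G# B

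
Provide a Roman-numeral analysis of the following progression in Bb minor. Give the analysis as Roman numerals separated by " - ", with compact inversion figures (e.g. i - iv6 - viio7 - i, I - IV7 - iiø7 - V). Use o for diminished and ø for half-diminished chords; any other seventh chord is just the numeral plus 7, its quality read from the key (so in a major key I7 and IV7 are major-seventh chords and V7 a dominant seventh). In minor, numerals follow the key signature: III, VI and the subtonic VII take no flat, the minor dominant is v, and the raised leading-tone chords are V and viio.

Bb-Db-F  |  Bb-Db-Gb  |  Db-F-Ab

i - VI6 - III

Bb-Db-F: minor triad on Bb = scale degree 1 → i.
Bb-Db-Gb: major triad on Gb = scale degree 6 → VI6.
Db-F-Ab: major triad on Db = scale degree 3 → III.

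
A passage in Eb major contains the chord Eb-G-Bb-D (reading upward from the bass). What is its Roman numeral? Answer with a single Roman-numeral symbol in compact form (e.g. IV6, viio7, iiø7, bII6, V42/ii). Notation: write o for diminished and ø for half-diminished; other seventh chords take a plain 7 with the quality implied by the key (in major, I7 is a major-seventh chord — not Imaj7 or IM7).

I7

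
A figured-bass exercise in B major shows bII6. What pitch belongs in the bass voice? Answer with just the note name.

E

bII in B major has root C; the chord is C-E-G.
The figure 6 means first inversion — the third is in the bass.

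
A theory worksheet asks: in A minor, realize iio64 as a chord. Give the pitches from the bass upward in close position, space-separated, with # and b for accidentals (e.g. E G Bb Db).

The numeral's case and figure indicate a diminished triad. In A minor its root, the second degree, is B.
That chord is spelled B-D-F.
With the 64 figure the chord is in second inversion; from the bass F upward in close position it reads F-B-D.

F B D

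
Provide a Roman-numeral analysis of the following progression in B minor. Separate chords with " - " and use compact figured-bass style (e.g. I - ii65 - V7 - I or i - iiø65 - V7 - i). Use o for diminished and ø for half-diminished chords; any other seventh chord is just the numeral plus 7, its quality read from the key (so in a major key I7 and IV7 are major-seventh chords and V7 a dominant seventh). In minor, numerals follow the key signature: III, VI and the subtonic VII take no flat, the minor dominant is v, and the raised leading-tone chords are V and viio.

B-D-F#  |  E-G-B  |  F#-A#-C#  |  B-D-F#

B-D-F#: root B is the tonic; minor triad there is i.
E-G-B: root E is the subdominant; minor triad there is iv.
F#-A#-C#: root F# is the dominant; major triad there is V.
B-D-F# has root B, degree 1 in B minor, so i.

i - iv - V - i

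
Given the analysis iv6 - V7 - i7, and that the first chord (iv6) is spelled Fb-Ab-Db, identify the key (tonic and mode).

Ab minor

The chord Dbm/Fb is a minor triad rooted on Db; its label is iv6.
If Db is scale degree 4 and the mode makes that degree carry a minor triad, the tonic is Ab and the mode is minor.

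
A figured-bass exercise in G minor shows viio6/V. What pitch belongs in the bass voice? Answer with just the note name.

E

The applied chord viio6/V is rooted on C#: C#-E-G.
The figure 6 means first inversion — the third is in the bass.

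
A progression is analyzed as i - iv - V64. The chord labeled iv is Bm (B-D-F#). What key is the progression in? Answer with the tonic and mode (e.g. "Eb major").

The anchor chord is a minor triad on B, labeled iv.
iv on B implies B is the subdominant; that puts the tonic at F#, and the lowercase numeral fits minor mode.

F# minor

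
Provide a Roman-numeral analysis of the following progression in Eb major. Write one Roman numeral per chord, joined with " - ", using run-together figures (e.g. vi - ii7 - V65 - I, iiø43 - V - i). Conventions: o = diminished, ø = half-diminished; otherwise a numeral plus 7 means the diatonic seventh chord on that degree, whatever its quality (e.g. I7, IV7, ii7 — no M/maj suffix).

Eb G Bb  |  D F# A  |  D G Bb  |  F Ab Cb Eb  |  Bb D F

I - V/iii - iii64 - iiø7 - V

Eb-G-Bb: major triad on Eb = scale degree 1 → I.
D-F#-A: a major triad on D, the applied dominant of iii → V/iii.
D-G-Bb: root G is the mediant; minor triad there is iii64.
F-Ab-Cb-Eb is non-diatonic — iiø7, a mixture chord from Eb minor.
Bb-D-F: root Bb is the dominant; major triad there is V.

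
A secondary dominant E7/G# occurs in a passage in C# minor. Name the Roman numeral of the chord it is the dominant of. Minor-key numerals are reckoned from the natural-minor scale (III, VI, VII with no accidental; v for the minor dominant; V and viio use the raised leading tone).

VI

The chord is a dominant seventh chord on E.
A dominant resolves down a perfect fifth: E → A. In C# minor, A is scale degree 6, i.e. VI.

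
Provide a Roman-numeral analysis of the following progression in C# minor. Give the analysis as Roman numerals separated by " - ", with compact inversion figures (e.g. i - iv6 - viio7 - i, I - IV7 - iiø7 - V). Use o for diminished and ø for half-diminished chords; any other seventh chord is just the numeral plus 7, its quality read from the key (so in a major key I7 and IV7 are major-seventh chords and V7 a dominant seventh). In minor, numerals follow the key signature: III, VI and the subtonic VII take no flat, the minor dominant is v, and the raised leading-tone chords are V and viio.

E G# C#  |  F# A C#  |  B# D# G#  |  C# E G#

i6 - iv - V6 - i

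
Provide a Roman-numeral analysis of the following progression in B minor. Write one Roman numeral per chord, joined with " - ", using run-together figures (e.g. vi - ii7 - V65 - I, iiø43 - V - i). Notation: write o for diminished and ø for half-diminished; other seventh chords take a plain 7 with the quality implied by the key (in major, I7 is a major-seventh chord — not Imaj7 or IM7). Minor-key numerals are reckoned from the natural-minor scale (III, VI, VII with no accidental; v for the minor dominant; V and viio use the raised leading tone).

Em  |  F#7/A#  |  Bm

Em: root E is the subdominant; minor triad there is iv.
F#7/A#: root F# is the dominant; dominant seventh chord there is V65.
Bm: root B is the tonic; minor triad there is i.

iv - V65 - i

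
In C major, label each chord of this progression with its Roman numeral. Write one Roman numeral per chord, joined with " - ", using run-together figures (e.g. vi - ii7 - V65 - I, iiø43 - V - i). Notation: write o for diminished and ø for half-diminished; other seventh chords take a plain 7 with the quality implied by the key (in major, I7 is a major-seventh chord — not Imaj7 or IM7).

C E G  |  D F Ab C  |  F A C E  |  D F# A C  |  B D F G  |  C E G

C-E-G has root C, degree 1 in C major, so I.
D-F-Ab-C: half-diminished seventh chord on D — chromatic; iiø7 (borrowed from the parallel minor).
F-A-C-E: root F is the subdominant; major seventh chord there is IV7.
D-F#-A-C: chromatic; D is V of V, so V7/V.
B-D-F-G: root G is the dominant; dominant seventh chord there is V65.
C-E-G: major triad on C = scale degree 1 → I.

I - iiø7 - IV7 - V7/V - V65 - I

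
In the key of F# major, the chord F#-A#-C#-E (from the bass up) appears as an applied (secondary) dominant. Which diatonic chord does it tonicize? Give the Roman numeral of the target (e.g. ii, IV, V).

IV

The chord is a dominant seventh chord on F#.
A dominant resolves down a perfect fifth: F# → B. In F# major, B is scale degree 4, i.e. IV.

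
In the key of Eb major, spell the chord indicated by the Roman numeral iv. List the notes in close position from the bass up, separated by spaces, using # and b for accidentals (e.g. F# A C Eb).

Ab Cb Eb

Scale degree 4 in Eb major is Ab; here the chord built on it is altered to a minor triad. iv is the minor subdominant, borrowed from the parallel minor.
So the chord is Ab-Cb-Eb.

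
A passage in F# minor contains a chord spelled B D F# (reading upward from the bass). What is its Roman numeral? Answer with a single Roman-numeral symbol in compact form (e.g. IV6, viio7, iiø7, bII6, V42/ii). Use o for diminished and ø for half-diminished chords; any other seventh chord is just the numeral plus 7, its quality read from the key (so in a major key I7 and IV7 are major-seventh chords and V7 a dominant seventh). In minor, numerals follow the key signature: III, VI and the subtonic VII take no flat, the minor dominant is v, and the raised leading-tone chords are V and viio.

iv

The pitches B-D-F# form a minor triad rooted on B.
In F# minor, B is the subdominant; the diatonic minor triad there is iv.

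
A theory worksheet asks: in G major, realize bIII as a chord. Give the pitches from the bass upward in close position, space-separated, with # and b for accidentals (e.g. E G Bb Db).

bIII is a major triad on the lowered third degree, borrowed from the parallel minor. In G major that root is Bb.
So the chord is Bb-D-F.

Bb D F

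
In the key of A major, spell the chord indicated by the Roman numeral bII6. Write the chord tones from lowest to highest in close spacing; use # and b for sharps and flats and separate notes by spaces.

Scale degree 2 in A major is B; lowering it a half step gives Bb. bII6 is the Neapolitan sixth — a major triad on the lowered second degree, here in its customary first inversion.
So the chord is Bb-D-F, a major triad.
With the 6 figure the chord is in first inversion; from the bass D upward in close position it reads D-F-Bb.

D F Bb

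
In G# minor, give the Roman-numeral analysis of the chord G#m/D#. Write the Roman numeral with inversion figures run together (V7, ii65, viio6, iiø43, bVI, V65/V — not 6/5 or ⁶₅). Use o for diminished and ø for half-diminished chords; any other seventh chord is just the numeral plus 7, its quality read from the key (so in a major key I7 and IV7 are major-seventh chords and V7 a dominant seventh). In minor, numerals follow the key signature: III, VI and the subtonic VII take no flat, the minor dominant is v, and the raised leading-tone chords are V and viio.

i64

The pitches G#-B-D# form a minor triad rooted on G#.
In G# minor, G# is the tonic; the diatonic minor triad there is i.
With D# in the bass the chord is in second inversion, so the figured bass is 64.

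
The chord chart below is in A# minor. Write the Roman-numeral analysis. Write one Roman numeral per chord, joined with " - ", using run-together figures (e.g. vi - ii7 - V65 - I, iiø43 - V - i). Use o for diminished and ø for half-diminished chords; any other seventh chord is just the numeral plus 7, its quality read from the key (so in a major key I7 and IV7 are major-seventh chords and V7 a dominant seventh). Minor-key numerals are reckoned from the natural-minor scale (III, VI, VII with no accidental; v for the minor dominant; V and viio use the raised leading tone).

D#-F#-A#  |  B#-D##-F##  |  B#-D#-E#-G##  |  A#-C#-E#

iv - V/V - V43 - i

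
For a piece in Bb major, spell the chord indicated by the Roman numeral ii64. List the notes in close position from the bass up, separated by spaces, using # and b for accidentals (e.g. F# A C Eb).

G C Eb

In Bb major, scale degree 2 is C, and the diatonic chord built there is a minor triad.
Stacking thirds from C gives C-Eb-G.
With the 64 figure the chord is in second inversion; from the bass G upward in close position it reads G-C-Eb.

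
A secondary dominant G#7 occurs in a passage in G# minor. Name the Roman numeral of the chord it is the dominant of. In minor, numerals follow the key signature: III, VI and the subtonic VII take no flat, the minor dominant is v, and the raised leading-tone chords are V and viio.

iv

The chord is a dominant seventh chord on G#.
A dominant resolves down a perfect fifth: G# → C#. In G# minor, C# is scale degree 4, i.e. iv.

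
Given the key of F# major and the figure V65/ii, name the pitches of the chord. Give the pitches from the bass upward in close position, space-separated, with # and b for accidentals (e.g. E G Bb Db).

F## A# C# D#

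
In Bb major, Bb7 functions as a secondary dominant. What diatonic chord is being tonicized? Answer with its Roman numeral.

The chord is a dominant seventh chord on Bb.
A dominant resolves down a perfect fifth: Bb → Eb. In Bb major, Eb is scale degree 4, i.e. IV.

IV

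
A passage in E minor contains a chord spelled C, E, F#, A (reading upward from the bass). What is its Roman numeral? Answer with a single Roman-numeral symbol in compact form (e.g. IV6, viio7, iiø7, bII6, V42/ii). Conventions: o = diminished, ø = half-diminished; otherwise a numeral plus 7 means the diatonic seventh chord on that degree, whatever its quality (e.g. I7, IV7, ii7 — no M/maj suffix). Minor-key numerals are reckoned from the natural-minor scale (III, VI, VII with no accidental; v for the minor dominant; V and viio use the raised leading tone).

iiø43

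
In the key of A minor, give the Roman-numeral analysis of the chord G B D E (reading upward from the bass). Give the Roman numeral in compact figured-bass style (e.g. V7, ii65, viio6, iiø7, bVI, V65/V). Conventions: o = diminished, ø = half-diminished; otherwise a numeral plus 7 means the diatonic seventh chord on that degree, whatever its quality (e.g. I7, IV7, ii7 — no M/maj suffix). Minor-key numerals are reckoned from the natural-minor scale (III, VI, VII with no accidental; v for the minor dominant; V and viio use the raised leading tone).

The pitches E-G-B-D form a minor seventh chord rooted on E.
E is scale degree 5 in A minor, and a minor seventh chord on that degree is written v7.
With G in the bass the chord is in first inversion, so the figured bass is 65.

v65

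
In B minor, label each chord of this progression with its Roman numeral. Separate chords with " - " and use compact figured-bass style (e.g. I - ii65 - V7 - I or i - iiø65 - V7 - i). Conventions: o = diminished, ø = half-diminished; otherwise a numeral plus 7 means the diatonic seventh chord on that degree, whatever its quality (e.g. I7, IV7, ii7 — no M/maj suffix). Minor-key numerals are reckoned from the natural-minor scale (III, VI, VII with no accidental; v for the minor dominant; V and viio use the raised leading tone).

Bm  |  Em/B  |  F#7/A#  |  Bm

i - iv64 - V65 - i

Bm: root B is the tonic; minor triad there is i.
Em/B has root E, degree 4 in B minor, so iv64.
F#7/A#: dominant seventh chord on F# = scale degree 5 → V65.
Bm: minor triad on B = scale degree 1 → i.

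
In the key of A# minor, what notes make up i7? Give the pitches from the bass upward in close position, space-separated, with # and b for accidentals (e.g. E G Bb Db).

The numeral's case and figure indicate a minor seventh chord. In A# minor its root, the first degree, is A#.
Stacking thirds from A# gives A#-C#-E#-G#.

A# C# E# G#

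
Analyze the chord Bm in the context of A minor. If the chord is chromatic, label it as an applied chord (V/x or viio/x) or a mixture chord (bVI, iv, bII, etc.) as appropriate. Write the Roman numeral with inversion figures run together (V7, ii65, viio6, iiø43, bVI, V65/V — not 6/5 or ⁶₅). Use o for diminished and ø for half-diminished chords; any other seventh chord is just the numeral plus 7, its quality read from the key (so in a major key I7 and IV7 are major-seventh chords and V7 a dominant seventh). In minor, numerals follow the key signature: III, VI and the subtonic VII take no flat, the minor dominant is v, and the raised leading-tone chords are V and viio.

ii

Stacked in thirds the chord is B-D-F#: a minor triad on B.
B is the second degree of A minor. This is the minor supertonic, borrowed from the parallel major (the Dorian ii).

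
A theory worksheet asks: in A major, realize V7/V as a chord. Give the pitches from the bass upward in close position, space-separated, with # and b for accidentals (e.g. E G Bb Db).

B D# F# A

V7/V is a secondary dominant — the dominant seventh of V. V in A major is E, so the applied chord's root is B, a perfect fifth above.
Building a dominant seventh chord on B gives B-D#-F#-A.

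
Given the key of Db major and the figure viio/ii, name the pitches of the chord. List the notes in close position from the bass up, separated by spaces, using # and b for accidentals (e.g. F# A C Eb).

viio/ii is a secondary leading-tone chord. The target ii is Eb in Db major; the applied chord is rooted a semitone below, on D.
Building a diminished triad on D gives D-F-Ab.

D F Ab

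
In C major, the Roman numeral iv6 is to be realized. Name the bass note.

Ab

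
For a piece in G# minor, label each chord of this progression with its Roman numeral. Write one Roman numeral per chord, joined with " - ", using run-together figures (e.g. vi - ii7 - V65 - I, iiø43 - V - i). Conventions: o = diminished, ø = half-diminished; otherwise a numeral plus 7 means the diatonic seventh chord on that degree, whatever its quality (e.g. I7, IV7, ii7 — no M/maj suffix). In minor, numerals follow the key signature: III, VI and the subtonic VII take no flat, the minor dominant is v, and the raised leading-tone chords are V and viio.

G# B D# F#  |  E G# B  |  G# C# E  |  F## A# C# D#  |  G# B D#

G#-B-D#-F#: minor seventh chord on G# = scale degree 1 → i7.
E-G#-B: root E is the submediant; major triad there is VI.
G#-C#-E: root C# is the subdominant; minor triad there is iv64.
F##-A#-C#-D# has root D#, degree 5 in G# minor, so V65.
G#-B-D# has root G#, degree 1 in G# minor, so i.

i7 - VI - iv64 - V65 - i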